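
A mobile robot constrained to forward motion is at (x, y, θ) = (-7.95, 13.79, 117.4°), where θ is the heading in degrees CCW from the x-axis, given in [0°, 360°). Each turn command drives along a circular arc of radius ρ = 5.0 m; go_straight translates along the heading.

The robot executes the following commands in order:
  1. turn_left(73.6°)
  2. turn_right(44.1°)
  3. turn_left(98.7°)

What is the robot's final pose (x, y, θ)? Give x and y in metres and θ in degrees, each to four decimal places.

set_pose: (x, y, θ) = (-7.9500, 13.7900, 117.4000°), ρ = 5.0
turn_left(73.6°): centre at ρ to the left, rotate +73.6° → (-13.3431, 16.3971, 191.0000°)
turn_right(44.1°): centre at ρ to the right, rotate −44.1° → (-17.0277, 17.1167, 146.9000°)
turn_left(98.7°): centre at ρ to the left, rotate +98.7° → (-24.3116, 14.9936, 245.6000°)

(-24.3116, 14.9936, 245.6000°)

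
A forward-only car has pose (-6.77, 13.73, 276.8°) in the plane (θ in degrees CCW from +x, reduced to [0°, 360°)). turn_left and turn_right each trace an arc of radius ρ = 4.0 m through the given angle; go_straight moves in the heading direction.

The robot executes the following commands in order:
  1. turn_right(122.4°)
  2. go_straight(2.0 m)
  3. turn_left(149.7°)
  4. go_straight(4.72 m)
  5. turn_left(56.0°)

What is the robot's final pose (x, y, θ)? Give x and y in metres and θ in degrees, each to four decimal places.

(-13.3490, -1.0025, 0.1000°)

set_pose: (x, y, θ) = (-6.7700, 13.7300, 276.8000°), ρ = 4.0
turn_right(122.4°): centre at ρ to the right, rotate −122.4° → (-12.4702, 9.6491, 154.4000°)
go_straight(2.0): x += 2.0·cos θ, y += 2.0·sin θ → (-14.2739, 10.5132, 154.4000°)
turn_left(149.7°): centre at ρ to the left, rotate +149.7° → (-19.3145, 4.6633, 304.1000°)
go_straight(4.72): x += 4.72·cos θ, y += 4.72·sin θ → (-16.6682, 0.7549, 304.1000°)
turn_left(56.0°): centre at ρ to the left, rotate +56.0° → (-13.3490, -1.0025, 360.1000° ≡ 0.1000°)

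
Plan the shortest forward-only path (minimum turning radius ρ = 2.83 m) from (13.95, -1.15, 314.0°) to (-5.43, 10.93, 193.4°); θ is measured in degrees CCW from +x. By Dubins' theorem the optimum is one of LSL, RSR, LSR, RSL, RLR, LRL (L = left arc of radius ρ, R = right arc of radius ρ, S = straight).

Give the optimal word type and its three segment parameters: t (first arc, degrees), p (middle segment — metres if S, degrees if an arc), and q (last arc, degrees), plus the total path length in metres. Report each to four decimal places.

Let ψ = atan2(Δy, Δx) = atan2(12.08, -19.38) = 148.0638° be the start→goal bearing.
Normalize: d = |goal − start| / ρ = 22.836611/2.83 = 8.069474, α = (θ_start − ψ) mod 360° = 165.9362° = 2.896134 rad, β = (θ_goal − ψ) mod 360° = 45.3362° = 0.791267 rad.
Common terms: sin α = 0.243002, cos α = -0.970026, sin β = 0.711244, cos β = 0.702945, cos(α−β) = -0.509041, d² = 65.116408. Work in radians in the unit-radius frame; every candidate has L = ρ·(t + p + q).
LSL: p² = 2 + d² − 2cos(α−β) + 2d(sin α − sin β) = 60.577548; p = √p² = 7.783158; φ = atan2(cos β − cos α, d + sin α − sin β) = 0.216638 rad; t = (φ − α) mod 2π = 3.603690 rad, q = (β − φ) mod 2π = 0.574628 rad → L = 2.83·(3.603690 + 7.783158 + 0.574628) = 2.83·11.961476 = 33.850978 m
RSR: p² = 2 + d² − 2cos(α−β) + 2d(sin β − sin α) = 75.691434; p = √p² = 8.700082; φ = atan2(cos α − cos β, d − sin α + sin β) = -0.193499 rad; t = (α − φ) mod 2π = 3.089633 rad, q = (φ − β) mod 2π = 5.298420 rad → L = 2.83·(3.089633 + 8.700082 + 5.298420) = 2.83·17.088135 = 48.359421 m
LSR: p² = d² − 2 + 2cos(α−β) + 2d(sin α + sin β) = 77.498848; p = √p² = 8.803343; φ = atan2(−cos α − cos β, d + sin α + sin β) − atan2(−2, p) = 0.252984 rad; t = (φ − α) mod 2π = 3.640035 rad, q = (φ − β) mod 2π = 5.744902 rad → L = 2.83·(3.640035 + 8.803343 + 5.744902) = 2.83·18.188280 = 51.472834 m
RSL: p² = d² − 2 + 2cos(α−β) − 2d(sin α + sin β) = 46.697803; p = √p² = 6.833579; φ = atan2(cos α + cos β, d − sin α − sin β) − atan2(2, p) = -0.322240 rad; t = (α − φ) mod 2π = 3.218373 rad, q = (β − φ) mod 2π = 1.113506 rad → L = 2.83·(3.218373 + 6.833579 + 1.113506) = 2.83·11.165459 = 31.598248 m
RLR: c = (6 − d² + 2cos(α−β) + 2d(sin α − sin β))/8 = -8.461429, |c| > 1 → infeasible
LRL: c = (6 − d² + 2cos(α−β) − 2d(sin α − sin β))/8 = -6.572193, |c| > 1 → infeasible
Shortest: RSL with L = 31.598248 m ≈ 31.5982 m
Convert RSL to answer units (arcs ×180/π): t = 3.218373·180/π = 184.3992°, p = ρ·p = 2.83·6.833579 = 19.3390 m, q = 1.113506·180/π = 63.7992°, L = 31.5982 m.

RSL: t = 184.3992°, p = 19.3390 m, q = 63.7992°, L = 31.5982 m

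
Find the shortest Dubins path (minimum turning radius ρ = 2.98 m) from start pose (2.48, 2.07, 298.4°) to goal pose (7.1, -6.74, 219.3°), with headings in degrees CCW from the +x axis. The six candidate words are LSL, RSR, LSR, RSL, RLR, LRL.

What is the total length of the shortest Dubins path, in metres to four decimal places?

Let ψ = atan2(Δy, Δx) = atan2(-8.81, 4.62) = -62.3273° be the start→goal bearing.
Normalize: d = |goal − start| / ρ = 9.947889/2.98 = 3.338218, α = (θ_start − ψ) mod 360° = 0.7273° = 0.012694 rad, β = (θ_goal − ψ) mod 360° = 281.6273° = 4.915324 rad.
Common terms: sin α = 0.012693, cos α = 0.999919, sin β = -0.979479, cos β = 0.201545, cos(α−β) = 0.189095, d² = 11.143698. Work in radians in the unit-radius frame; every candidate has L = ρ·(t + p + q).
LSL: p² = 2 + d² − 2cos(α−β) + 2d(sin α − sin β) = 19.389685; p = √p² = 4.403372; φ = atan2(cos β − cos α, d + sin α − sin β) = -0.182318 rad; t = (φ − α) mod 2π = 6.088173 rad, q = (β − φ) mod 2π = 5.097642 rad → L = 2.98·(6.088173 + 4.403372 + 5.097642) = 2.98·15.589187 = 46.455778 m
RSR: p² = 2 + d² − 2cos(α−β) + 2d(sin β − sin α) = 6.141330; p = √p² = 2.478171; φ = atan2(cos α − cos β, d − sin α + sin β) = 0.328013 rad; t = (α − φ) mod 2π = 5.967866 rad, q = (φ − β) mod 2π = 1.695875 rad → L = 2.98·(5.967866 + 2.478171 + 1.695875) = 2.98·10.141911 = 30.222896 m
LSR: p² = d² − 2 + 2cos(α−β) + 2d(sin α + sin β) = 3.067205; p = √p² = 1.751344; φ = atan2(−cos α − cos β, d + sin α + sin β) − atan2(−2, p) = 0.382640 rad; t = (φ − α) mod 2π = 0.369946 rad, q = (φ − β) mod 2π = 1.750501 rad → L = 2.98·(0.369946 + 1.751344 + 1.750501) = 2.98·3.871791 = 11.537938 m
RSL: p² = d² − 2 + 2cos(α−β) − 2d(sin α + sin β) = 15.976573; p = √p² = 3.997071; φ = atan2(cos α + cos β, d − sin α − sin β) − atan2(2, p) = -0.191780 rad; t = (α − φ) mod 2π = 0.204474 rad, q = (β − φ) mod 2π = 5.107104 rad → L = 2.98·(0.204474 + 3.997071 + 5.107104) = 2.98·9.308648 = 27.739773 m
RLR: c = (6 − d² + 2cos(α−β) + 2d(sin α − sin β))/8 = 0.232334; p = 2π − arccos c = 4.946865 rad; φ = atan2(cos α − cos β, d − sin α + sin β) = 0.328013 rad; t = (α − φ + p/2) mod 2π = 2.158113 rad, q = (α − β − t + p) mod 2π = 4.169308 rad → L = 2.98·(2.158113 + 4.946865 + 4.169308) = 2.98·11.274286 = 33.597373 m
LRL: c = (6 − d² + 2cos(α−β) − 2d(sin α − sin β))/8 = -1.423711, |c| > 1 → infeasible
Shortest: LSR with L = 11.537938 m ≈ 11.5379 m

11.5379 m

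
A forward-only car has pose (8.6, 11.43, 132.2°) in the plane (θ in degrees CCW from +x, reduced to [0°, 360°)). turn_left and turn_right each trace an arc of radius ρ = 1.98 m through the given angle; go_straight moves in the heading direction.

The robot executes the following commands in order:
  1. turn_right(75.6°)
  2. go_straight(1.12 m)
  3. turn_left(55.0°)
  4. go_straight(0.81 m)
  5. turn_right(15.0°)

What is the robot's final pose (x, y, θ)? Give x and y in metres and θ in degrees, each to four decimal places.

(8.7942, 17.8583, 96.6000°)

set_pose: (x, y, θ) = (8.6000, 11.4300, 132.2000°), ρ = 1.98
turn_right(75.6°): centre at ρ to the right, rotate −75.6° → (8.4138, 13.8500, 56.6000°)
go_straight(1.12): x += 1.12·cos θ, y += 1.12·sin θ → (9.0303, 14.7850, 56.6000°)
turn_left(55.0°): centre at ρ to the left, rotate +55.0° → (9.2183, 16.6038, 111.6000°)
go_straight(0.81): x += 0.81·cos θ, y += 0.81·sin θ → (8.9201, 17.3569, 111.6000°)
turn_right(15.0°): centre at ρ to the right, rotate −15.0° → (8.7942, 17.8583, 96.6000°)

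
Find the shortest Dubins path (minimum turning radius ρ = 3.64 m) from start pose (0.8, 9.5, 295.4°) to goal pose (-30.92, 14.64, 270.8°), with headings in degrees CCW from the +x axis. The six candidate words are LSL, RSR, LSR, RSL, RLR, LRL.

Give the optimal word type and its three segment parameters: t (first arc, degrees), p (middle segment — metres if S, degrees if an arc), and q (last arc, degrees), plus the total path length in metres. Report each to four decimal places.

RSL: t = 147.0935°, p = 24.6424 m, q = 122.4935°, L = 41.7692 m

Let ψ = atan2(Δy, Δx) = atan2(5.14, -31.72) = 170.7956° be the start→goal bearing.
Normalize: d = |goal − start| / ρ = 32.133752/3.64 = 8.827954, α = (θ_start − ψ) mod 360° = 124.6044° = 2.174756 rad, β = (θ_goal − ψ) mod 360° = 100.0044° = 1.745405 rad.
Common terms: sin α = 0.823093, cos α = -0.567906, sin β = 0.984795, cos β = -0.173723, cos(α−β) = 0.909236, d² = 77.932768. Work in radians in the unit-radius frame; every candidate has L = ρ·(t + p + q).
LSL: p² = 2 + d² − 2cos(α−β) + 2d(sin α − sin β) = 75.259310; p = √p² = 8.675212; φ = atan2(cos β − cos α, d + sin α − sin β) = 0.045454 rad; t = (φ − α) mod 2π = 4.153882 rad, q = (β − φ) mod 2π = 1.699952 rad → L = 3.64·(4.153882 + 8.675212 + 1.699952) = 3.64·14.529047 = 52.885730 m
RSR: p² = 2 + d² − 2cos(α−β) + 2d(sin β − sin α) = 80.969281; p = √p² = 8.998293; φ = atan2(cos α − cos β, d − sin α + sin β) = -0.043820 rad; t = (α − φ) mod 2π = 2.218577 rad, q = (φ − β) mod 2π = 4.493959 rad → L = 3.64·(2.218577 + 8.998293 + 4.493959) = 3.64·15.710830 = 57.187419 m
LSR: p² = d² − 2 + 2cos(α−β) + 2d(sin α + sin β) = 109.671136; p = √p² = 10.472399; φ = atan2(−cos α − cos β, d + sin α + sin β) − atan2(−2, p) = 0.258323 rad; t = (φ − α) mod 2π = 4.366751 rad, q = (φ − β) mod 2π = 4.796102 rad → L = 3.64·(4.366751 + 10.472399 + 4.796102) = 3.64·19.635253 = 71.472319 m
RSL: p² = d² − 2 + 2cos(α−β) − 2d(sin α + sin β) = 45.831344; p = √p² = 6.769885; φ = atan2(cos α + cos β, d − sin α − sin β) − atan2(2, p) = -0.392509 rad; t = (α − φ) mod 2π = 2.567266 rad, q = (β − φ) mod 2π = 2.137915 rad → L = 3.64·(2.567266 + 6.769885 + 2.137915) = 3.64·11.475065 = 41.769237 m
RLR: c = (6 − d² + 2cos(α−β) + 2d(sin α − sin β))/8 = -9.121160, |c| > 1 → infeasible
LRL: c = (6 − d² + 2cos(α−β) − 2d(sin α − sin β))/8 = -8.407414, |c| > 1 → infeasible
Shortest: RSL with L = 41.769237 m ≈ 41.7692 m
Convert RSL to answer units (arcs ×180/π): t = 2.567266·180/π = 147.0935°, p = ρ·p = 3.64·6.769885 = 24.6424 m, q = 2.137915·180/π = 122.4935°, L = 41.7692 m.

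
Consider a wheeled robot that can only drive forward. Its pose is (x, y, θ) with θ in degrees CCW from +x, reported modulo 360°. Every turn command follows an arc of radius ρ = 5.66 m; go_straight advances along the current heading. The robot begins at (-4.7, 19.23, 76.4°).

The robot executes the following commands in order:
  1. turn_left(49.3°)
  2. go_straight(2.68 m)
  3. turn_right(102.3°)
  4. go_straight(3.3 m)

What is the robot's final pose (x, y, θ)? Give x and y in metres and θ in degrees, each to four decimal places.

set_pose: (x, y, θ) = (-4.7000, 19.2300, 76.4000°), ρ = 5.66
turn_left(49.3°): centre at ρ to the left, rotate +49.3° → (-5.6049, 23.8637, 125.7000°)
go_straight(2.68): x += 2.68·cos θ, y += 2.68·sin θ → (-7.1688, 26.0401, 125.7000°)
turn_right(102.3°): centre at ρ to the right, rotate −102.3° → (-4.8203, 34.5375, 23.4000°)
go_straight(3.3): x += 3.3·cos θ, y += 3.3·sin θ → (-1.7917, 35.8481, 23.4000°)

(-1.7917, 35.8481, 23.4000°)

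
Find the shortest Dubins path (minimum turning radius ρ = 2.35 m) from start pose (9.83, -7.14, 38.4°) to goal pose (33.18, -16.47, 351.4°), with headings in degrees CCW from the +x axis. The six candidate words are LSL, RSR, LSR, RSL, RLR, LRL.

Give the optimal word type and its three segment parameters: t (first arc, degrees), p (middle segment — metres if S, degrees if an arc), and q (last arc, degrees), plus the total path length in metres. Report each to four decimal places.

Let ψ = atan2(Δy, Δx) = atan2(-9.33, 23.35) = -21.7803° be the start→goal bearing.
Normalize: d = |goal − start| / ρ = 25.145007/2.35 = 10.700003, α = (θ_start − ψ) mod 360° = 60.1803° = 1.050344 rad, β = (θ_goal − ψ) mod 360° = 13.1803° = 0.230039 rad.
Common terms: sin α = 0.867594, cos α = 0.497273, sin β = 0.228015, cos β = 0.973658, cos(α−β) = 0.681998, d² = 114.490068. Work in radians in the unit-radius frame; every candidate has L = ρ·(t + p + q).
LSL: p² = 2 + d² − 2cos(α−β) + 2d(sin α − sin β) = 128.813062; p = √p² = 11.349584; φ = atan2(cos β − cos α, d + sin α − sin β) = 0.041986 rad; t = (φ − α) mod 2π = 5.274828 rad, q = (β − φ) mod 2π = 0.188053 rad → L = 2.35·(5.274828 + 11.349584 + 0.188053) = 2.35·16.812465 = 39.509292 m
RSR: p² = 2 + d² − 2cos(α−β) + 2d(sin β − sin α) = 101.439081; p = √p² = 10.071697; φ = atan2(cos α − cos β, d − sin α + sin β) = -0.047317 rad; t = (α − φ) mod 2π = 1.097661 rad, q = (φ − β) mod 2π = 6.005830 rad → L = 2.35·(1.097661 + 10.071697 + 6.005830) = 2.35·17.175187 = 40.361690 m
LSR: p² = d² − 2 + 2cos(α−β) + 2d(sin α + sin β) = 137.300113; p = √p² = 11.717513; φ = atan2(−cos α − cos β, d + sin α + sin β) − atan2(−2, p) = 0.044994 rad; t = (φ − α) mod 2π = 5.277836 rad, q = (φ − β) mod 2π = 6.098141 rad → L = 2.35·(5.277836 + 11.717513 + 6.098141) = 2.35·23.093490 = 54.269702 m
RSL: p² = d² − 2 + 2cos(α−β) − 2d(sin α + sin β) = 90.408016; p = √p² = 9.508313; φ = atan2(cos α + cos β, d − sin α − sin β) − atan2(2, p) = -0.055349 rad; t = (α − φ) mod 2π = 1.105693 rad, q = (β − φ) mod 2π = 0.285388 rad → L = 2.35·(1.105693 + 9.508313 + 0.285388) = 2.35·10.899393 = 25.613574 m
RLR: c = (6 − d² + 2cos(α−β) + 2d(sin α − sin β))/8 = -11.679885, |c| > 1 → infeasible
LRL: c = (6 − d² + 2cos(α−β) − 2d(sin α − sin β))/8 = -15.101633, |c| > 1 → infeasible
Shortest: RSL with L = 25.613574 m ≈ 25.6136 m
Convert RSL to answer units (arcs ×180/π): t = 1.105693·180/π = 63.3515°, p = ρ·p = 2.35·9.508313 = 22.3445 m, q = 0.285388·180/π = 16.3515°, L = 25.6136 m.

RSL: t = 63.3515°, p = 22.3445 m, q = 16.3515°, L = 25.6136 m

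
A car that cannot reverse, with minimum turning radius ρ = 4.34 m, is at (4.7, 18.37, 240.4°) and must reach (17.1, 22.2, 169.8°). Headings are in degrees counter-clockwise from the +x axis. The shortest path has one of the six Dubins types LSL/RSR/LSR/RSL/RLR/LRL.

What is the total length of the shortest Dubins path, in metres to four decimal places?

Let ψ = atan2(Δy, Δx) = atan2(3.83, 12.40) = 17.1644° be the start→goal bearing.
Normalize: d = |goal − start| / ρ = 12.978016/4.34 = 2.990326, α = (θ_start − ψ) mod 360° = 223.2356° = 3.896196 rad, β = (θ_goal − ψ) mod 360° = 152.6356° = 2.663994 rad.
Common terms: sin α = -0.685000, cos α = -0.728543, sin β = 0.459648, cos β = -0.888101, cos(α−β) = 0.332161, d² = 8.942051. Work in radians in the unit-radius frame; every candidate has L = ρ·(t + p + q).
LSL: p² = 2 + d² − 2cos(α−β) + 2d(sin α − sin β) = 3.431987; p = √p² = 1.852562; φ = atan2(cos β − cos α, d + sin α − sin β) = -0.086235 rad; t = (φ − α) mod 2π = 2.300754 rad, q = (β − φ) mod 2π = 2.750229 rad → L = 4.34·(2.300754 + 1.852562 + 2.750229) = 4.34·6.903545 = 29.961386 m
RSR: p² = 2 + d² − 2cos(α−β) + 2d(sin β − sin α) = 17.123471; p = √p² = 4.138052; φ = atan2(cos α − cos β, d − sin α + sin β) = 0.038568 rad; t = (α − φ) mod 2π = 3.857628 rad, q = (φ − β) mod 2π = 3.657760 rad → L = 4.34·(3.857628 + 4.138052 + 3.657760) = 4.34·11.653439 = 50.575927 m
LSR: p² = d² − 2 + 2cos(α−β) + 2d(sin α + sin β) = 6.258622; p = √p² = 2.501724; φ = atan2(−cos α − cos β, d + sin α + sin β) − atan2(−2, p) = 1.203488 rad; t = (φ − α) mod 2π = 3.590478 rad, q = (φ − β) mod 2π = 4.822680 rad → L = 4.34·(3.590478 + 2.501724 + 4.822680) = 4.34·10.914881 = 47.370586 m
RSL: p² = d² − 2 + 2cos(α−β) − 2d(sin α + sin β) = 8.954125; p = √p² = 2.992344; φ = atan2(cos α + cos β, d − sin α − sin β) − atan2(2, p) = -1.055018 rad; t = (α − φ) mod 2π = 4.951214 rad, q = (β − φ) mod 2π = 3.719012 rad → L = 4.34·(4.951214 + 2.992344 + 3.719012) = 4.34·11.662571 = 50.615558 m
RLR: c = (6 − d² + 2cos(α−β) + 2d(sin α − sin β))/8 = -1.140434, |c| > 1 → infeasible
LRL: c = (6 − d² + 2cos(α−β) − 2d(sin α − sin β))/8 = 0.571002; p = 2π − arccos c = 5.320114 rad; φ = atan2(cos β − cos α, d + sin α − sin β) = -0.086235 rad; t = (φ − α + p/2) mod 2π = 4.960811 rad, q = (β − α − t + p) mod 2π = 5.410286 rad → L = 4.34·(4.960811 + 5.320114 + 5.410286) = 4.34·15.691212 = 68.099858 m
Shortest: LSL with L = 29.961386 m ≈ 29.9614 m

29.9614 m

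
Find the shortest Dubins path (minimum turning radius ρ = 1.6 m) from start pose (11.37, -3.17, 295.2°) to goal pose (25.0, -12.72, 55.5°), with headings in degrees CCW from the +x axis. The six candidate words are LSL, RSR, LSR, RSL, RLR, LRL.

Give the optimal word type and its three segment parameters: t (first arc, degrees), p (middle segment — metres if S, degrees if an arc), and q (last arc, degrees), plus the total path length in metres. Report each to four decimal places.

LSL: t = 24.1584°, p = 14.3169 m, q = 96.1416°, L = 17.6764 m

Let ψ = atan2(Δy, Δx) = atan2(-9.55, 13.63) = -35.0174° be the start→goal bearing.
Normalize: d = |goal − start| / ρ = 16.642698/1.6 = 10.401686, α = (θ_start − ψ) mod 360° = 330.2174° = 5.763381 rad, β = (θ_goal − ψ) mod 360° = 90.5174° = 1.579827 rad.
Common terms: sin α = -0.496710, cos α = 0.867916, sin β = 0.999959, cos β = -0.009030, cos(α−β) = -0.504528, d² = 108.195078. Work in radians in the unit-radius frame; every candidate has L = ρ·(t + p + q).
LSL: p² = 2 + d² − 2cos(α−β) + 2d(sin α − sin β) = 80.068358; p = √p² = 8.948092; φ = atan2(cos β − cos α, d + sin α − sin β) = -0.098161 rad; t = (φ − α) mod 2π = 0.421643 rad, q = (β − φ) mod 2π = 1.677988 rad → L = 1.6·(0.421643 + 8.948092 + 1.677988) = 1.6·11.047724 = 17.676358 m
RSR: p² = 2 + d² − 2cos(α−β) + 2d(sin β − sin α) = 142.339908; p = √p² = 11.930629; φ = atan2(cos α − cos β, d − sin α + sin β) = 0.073570 rad; t = (α − φ) mod 2π = 5.689811 rad, q = (φ − β) mod 2π = 4.776929 rad → L = 1.6·(5.689811 + 11.930629 + 4.776929) = 1.6·22.397369 = 35.835790 m
LSR: p² = d² − 2 + 2cos(α−β) + 2d(sin α + sin β) = 115.655297; p = √p² = 10.754315; φ = atan2(−cos α − cos β, d + sin α + sin β) − atan2(−2, p) = 0.105272 rad; t = (φ − α) mod 2π = 0.625077 rad, q = (φ − β) mod 2π = 4.808631 rad → L = 1.6·(0.625077 + 10.754315 + 4.808631) = 1.6·16.188023 = 25.900837 m
RSL: p² = d² − 2 + 2cos(α−β) − 2d(sin α + sin β) = 94.716749; p = √p² = 9.732253; φ = atan2(cos α + cos β, d − sin α − sin β) − atan2(2, p) = -0.116127 rad; t = (α − φ) mod 2π = 5.879508 rad, q = (β − φ) mod 2π = 1.695954 rad → L = 1.6·(5.879508 + 9.732253 + 1.695954) = 1.6·17.307716 = 27.692345 m
RLR: c = (6 − d² + 2cos(α−β) + 2d(sin α − sin β))/8 = -16.792489, |c| > 1 → infeasible
LRL: c = (6 − d² + 2cos(α−β) − 2d(sin α − sin β))/8 = -9.008545, |c| > 1 → infeasible
Shortest: LSL with L = 17.676358 m ≈ 17.6764 m
Convert LSL to answer units (arcs ×180/π): t = 0.421643·180/π = 24.1584°, p = ρ·p = 1.6·8.948092 = 14.3169 m, q = 1.677988·180/π = 96.1416°, L = 17.6764 m.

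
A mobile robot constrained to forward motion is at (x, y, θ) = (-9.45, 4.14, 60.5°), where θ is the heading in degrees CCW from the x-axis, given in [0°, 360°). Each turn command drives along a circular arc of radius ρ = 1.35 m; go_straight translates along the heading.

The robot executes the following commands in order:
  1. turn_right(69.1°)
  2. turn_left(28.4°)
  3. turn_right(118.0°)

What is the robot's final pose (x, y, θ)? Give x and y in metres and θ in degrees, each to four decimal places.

set_pose: (x, y, θ) = (-9.4500, 4.1400, 60.5000°), ρ = 1.35
turn_right(69.1°): centre at ρ to the right, rotate −69.1° → (-8.0731, 4.8100, -8.6000° ≡ 351.4000°)
turn_left(28.4°): centre at ρ to the left, rotate +28.4° → (-7.4140, 4.8747, 379.8000° ≡ 19.8000°)
turn_right(118.0°): centre at ρ to the right, rotate −118.0° → (-5.6205, 3.4119, -98.2000° ≡ 261.8000°)

(-5.6205, 3.4119, 261.8000°)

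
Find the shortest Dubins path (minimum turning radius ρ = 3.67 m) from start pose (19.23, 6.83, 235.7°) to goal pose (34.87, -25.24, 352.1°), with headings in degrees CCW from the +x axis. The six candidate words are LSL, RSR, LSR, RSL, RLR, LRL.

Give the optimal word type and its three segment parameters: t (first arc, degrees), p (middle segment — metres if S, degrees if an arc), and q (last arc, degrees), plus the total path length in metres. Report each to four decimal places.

LSL: t = 60.7420°, p = 29.4473 m, q = 55.6580°, L = 36.9031 m

Let ψ = atan2(Δy, Δx) = atan2(-32.07, 15.64) = -64.0023° be the start→goal bearing.
Normalize: d = |goal − start| / ρ = 35.680450/3.67 = 9.722193, α = (θ_start − ψ) mod 360° = 299.7023° = 5.230792 rad, β = (θ_goal − ψ) mod 360° = 56.1023° = 0.979170 rad.
Common terms: sin α = -0.868612, cos α = 0.495493, sin β = 0.830035, cos β = 0.557712, cos(α−β) = -0.444635, d² = 94.521045. Work in radians in the unit-radius frame; every candidate has L = ρ·(t + p + q).
LSL: p² = 2 + d² − 2cos(α−β) + 2d(sin α − sin β) = 64.381180; p = √p² = 8.023788; φ = atan2(cos β − cos α, d + sin α − sin β) = 0.007754 rad; t = (φ − α) mod 2π = 1.060148 rad, q = (β − φ) mod 2π = 0.971415 rad → L = 3.67·(1.060148 + 8.023788 + 0.971415) = 3.67·10.055352 = 36.903140 m
RSR: p² = 2 + d² − 2cos(α−β) + 2d(sin β − sin α) = 130.439451; p = √p² = 11.421009; φ = atan2(cos α − cos β, d − sin α + sin β) = -0.005448 rad; t = (α − φ) mod 2π = 5.236239 rad, q = (φ − β) mod 2π = 5.298568 rad → L = 3.67·(5.236239 + 11.421009 + 5.298568) = 3.67·21.955817 = 80.577847 m
LSR: p² = d² − 2 + 2cos(α−β) + 2d(sin α + sin β) = 90.881664; p = √p² = 9.533188; φ = atan2(−cos α − cos β, d + sin α + sin β) − atan2(−2, p) = 0.098459 rad; t = (φ − α) mod 2π = 1.150852 rad, q = (φ − β) mod 2π = 5.402474 rad → L = 3.67·(1.150852 + 9.533188 + 5.402474) = 3.67·16.086514 = 59.037506 m
RSL: p² = d² − 2 + 2cos(α−β) − 2d(sin α + sin β) = 92.381884; p = √p² = 9.611550; φ = atan2(cos α + cos β, d − sin α − sin β) − atan2(2, p) = -0.097669 rad; t = (α − φ) mod 2π = 5.328461 rad, q = (β − φ) mod 2π = 1.076839 rad → L = 3.67·(5.328461 + 9.611550 + 1.076839) = 3.67·16.016850 = 58.781838 m
RLR: c = (6 − d² + 2cos(α−β) + 2d(sin α − sin β))/8 = -15.304931, |c| > 1 → infeasible
LRL: c = (6 − d² + 2cos(α−β) − 2d(sin α − sin β))/8 = -7.047647, |c| > 1 → infeasible
Shortest: LSL with L = 36.903140 m ≈ 36.9031 m
Convert LSL to answer units (arcs ×180/π): t = 1.060148·180/π = 60.7420°, p = ρ·p = 3.67·8.023788 = 29.4473 m, q = 0.971415·180/π = 55.6580°, L = 36.9031 m.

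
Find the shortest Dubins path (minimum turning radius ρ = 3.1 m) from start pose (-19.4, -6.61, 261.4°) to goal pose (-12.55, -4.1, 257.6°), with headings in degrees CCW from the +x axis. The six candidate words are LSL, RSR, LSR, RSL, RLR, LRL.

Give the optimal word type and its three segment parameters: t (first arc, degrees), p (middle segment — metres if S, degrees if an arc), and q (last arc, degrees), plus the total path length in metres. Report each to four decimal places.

LSL: t = 117.3148°, p = 7.1928 m, q = 238.8852°, L = 26.4651 m

Let ψ = atan2(Δy, Δx) = atan2(2.51, 6.85) = 20.1240° be the start→goal bearing.
Normalize: d = |goal − start| / ρ = 7.295382/3.1 = 2.353349, α = (θ_start − ψ) mod 360° = 241.2760° = 4.211060 rad, β = (θ_goal − ψ) mod 360° = 237.4760° = 4.144738 rad.
Common terms: sin α = -0.876945, cos α = -0.480591, sin β = -0.843166, cos β = -0.537653, cos(α−β) = 0.997801, d² = 5.538252. Work in radians in the unit-radius frame; every candidate has L = ρ·(t + p + q).
LSL: p² = 2 + d² − 2cos(α−β) + 2d(sin α − sin β) = 5.383663; p = √p² = 2.320272; φ = atan2(cos β − cos α, d + sin α − sin β) = -0.024595 rad; t = (φ − α) mod 2π = 2.047530 rad, q = (β − φ) mod 2π = 4.169333 rad → L = 3.1·(2.047530 + 2.320272 + 4.169333) = 3.1·8.537135 = 26.465118 m
RSR: p² = 2 + d² − 2cos(α−β) + 2d(sin β − sin α) = 5.701635; p = √p² = 2.387810; φ = atan2(cos α − cos β, d − sin α + sin β) = 0.023899 rad; t = (α − φ) mod 2π = 4.187161 rad, q = (φ − β) mod 2π = 2.162347 rad → L = 3.1·(4.187161 + 2.387810 + 2.162347) = 3.1·8.737317 = 27.085684 m
LSR: p² = d² − 2 + 2cos(α−β) + 2d(sin α + sin β) = -2.562188 < 0 → infeasible
RSL: p² = d² − 2 + 2cos(α−β) − 2d(sin α + sin β) = 13.629898; p = √p² = 3.691869; φ = atan2(cos α + cos β, d − sin α − sin β) − atan2(2, p) = -0.741423 rad; t = (α − φ) mod 2π = 4.952484 rad, q = (β − φ) mod 2π = 4.886161 rad → L = 3.1·(4.952484 + 3.691869 + 4.886161) = 3.1·13.530514 = 41.944593 m
RLR: c = (6 − d² + 2cos(α−β) + 2d(sin α − sin β))/8 = 0.287296; p = 2π − arccos c = 5.003791 rad; φ = atan2(cos α − cos β, d − sin α + sin β) = 0.023899 rad; t = (α − φ + p/2) mod 2π = 0.405871 rad, q = (α − β − t + p) mod 2π = 4.664243 rad → L = 3.1·(0.405871 + 5.003791 + 4.664243) = 3.1·10.073905 = 31.229106 m
LRL: c = (6 − d² + 2cos(α−β) − 2d(sin α − sin β))/8 = 0.327042; p = 2π − arccos c = 5.045561 rad; φ = atan2(cos β − cos α, d + sin α − sin β) = -0.024595 rad; t = (φ − α + p/2) mod 2π = 4.570310 rad, q = (β − α − t + p) mod 2π = 0.408928 rad → L = 3.1·(4.570310 + 5.045561 + 0.408928) = 3.1·10.024799 = 31.076878 m
Shortest: LSL with L = 26.465118 m ≈ 26.4651 m
Convert LSL to answer units (arcs ×180/π): t = 2.047530·180/π = 117.3148°, p = ρ·p = 3.1·2.320272 = 7.1928 m, q = 4.169333·180/π = 238.8852°, L = 26.4651 m.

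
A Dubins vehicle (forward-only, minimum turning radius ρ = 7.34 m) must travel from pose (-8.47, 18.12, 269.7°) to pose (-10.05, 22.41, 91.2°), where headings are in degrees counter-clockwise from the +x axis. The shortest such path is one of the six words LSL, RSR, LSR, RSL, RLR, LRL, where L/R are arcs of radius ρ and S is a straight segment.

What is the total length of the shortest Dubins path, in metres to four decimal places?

Let ψ = atan2(Δy, Δx) = atan2(4.29, -1.58) = 110.2187° be the start→goal bearing.
Normalize: d = |goal − start| / ρ = 4.571706/7.34 = 0.622848, α = (θ_start − ψ) mod 360° = 159.4813° = 2.783474 rad, β = (θ_goal − ψ) mod 360° = 340.9813° = 5.951247 rad.
Common terms: sin α = 0.350513, cos α = -0.936558, sin β = -0.325876, cos β = 0.945412, cos(α−β) = -0.999657, d² = 0.387940. Work in radians in the unit-radius frame; every candidate has L = ρ·(t + p + q).
LSL: p² = 2 + d² − 2cos(α−β) + 2d(sin α − sin β) = 5.229830; p = √p² = 2.286882; φ = atan2(cos β − cos α, d + sin α − sin β) = 0.966570 rad; t = (φ − α) mod 2π = 4.466281 rad, q = (β − φ) mod 2π = 4.984677 rad → L = 7.34·(4.466281 + 2.286882 + 4.984677) = 7.34·11.737840 = 86.155746 m
RSR: p² = 2 + d² − 2cos(α−β) + 2d(sin β − sin α) = 3.544679; p = √p² = 1.882732; φ = atan2(cos α − cos β, d − sin α + sin β) = -1.599238 rad; t = (α − φ) mod 2π = 4.382712 rad, q = (φ − β) mod 2π = 5.015886 rad → L = 7.34·(4.382712 + 1.882732 + 5.015886) = 7.34·11.281330 = 82.804962 m
LSR: p² = d² − 2 + 2cos(α−β) + 2d(sin α + sin β) = -3.580685 < 0 → infeasible
RSL: p² = d² − 2 + 2cos(α−β) − 2d(sin α + sin β) = -3.642064 < 0 → infeasible
RLR: c = (6 − d² + 2cos(α−β) + 2d(sin α − sin β))/8 = 0.556915; p = 2π − arccos c = 5.303056 rad; φ = atan2(cos α − cos β, d − sin α + sin β) = -1.599238 rad; t = (α − φ + p/2) mod 2π = 0.751055 rad, q = (α − β − t + p) mod 2π = 1.384229 rad → L = 7.34·(0.751055 + 5.303056 + 1.384229) = 7.34·7.438339 = 54.597410 m
LRL: c = (6 − d² + 2cos(α−β) − 2d(sin α − sin β))/8 = 0.346271; p = 2π − arccos c = 5.065983 rad; φ = atan2(cos β − cos α, d + sin α − sin β) = 0.966570 rad; t = (φ − α + p/2) mod 2π = 0.716086 rad, q = (β − α − t + p) mod 2π = 1.234483 rad → L = 7.34·(0.716086 + 5.065983 + 1.234483) = 7.34·7.016552 = 51.501494 m
Shortest: LRL with L = 51.501494 m ≈ 51.5015 m

51.5015 m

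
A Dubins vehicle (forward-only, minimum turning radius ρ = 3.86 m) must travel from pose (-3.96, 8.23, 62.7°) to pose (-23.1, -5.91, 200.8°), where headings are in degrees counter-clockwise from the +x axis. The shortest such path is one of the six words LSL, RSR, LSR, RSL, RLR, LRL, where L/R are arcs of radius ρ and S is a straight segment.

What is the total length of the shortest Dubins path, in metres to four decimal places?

Let ψ = atan2(Δy, Δx) = atan2(-14.14, -19.14) = -143.5442° be the start→goal bearing.
Normalize: d = |goal − start| / ρ = 23.796622/3.86 = 6.164928, α = (θ_start − ψ) mod 360° = 206.2442° = 3.599641 rad, β = (θ_goal − ψ) mod 360° = 344.3442° = 6.009941 rad.
Common terms: sin α = -0.442198, cos α = -0.896917, sin β = -0.269857, cos β = 0.962900, cos(α−β) = -0.744312, d² = 38.006336. Work in radians in the unit-radius frame; every candidate has L = ρ·(t + p + q).
LSL: p² = 2 + d² − 2cos(α−β) + 2d(sin α − sin β) = 39.370015; p = √p² = 6.274553; φ = atan2(cos β − cos α, d + sin α − sin β) = 0.300928 rad; t = (φ − α) mod 2π = 2.984472 rad, q = (β − φ) mod 2π = 5.709013 rad → L = 3.86·(2.984472 + 6.274553 + 5.709013) = 3.86·14.968038 = 57.776627 m
RSR: p² = 2 + d² − 2cos(α−β) + 2d(sin β − sin α) = 43.619903; p = √p² = 6.604537; φ = atan2(cos α − cos β, d − sin α + sin β) = -0.285458 rad; t = (α − φ) mod 2π = 3.885099 rad, q = (φ − β) mod 2π = 6.270972 rad → L = 3.86·(3.885099 + 6.604537 + 6.270972) = 3.86·16.760607 = 64.695945 m
LSR: p² = d² − 2 + 2cos(α−β) + 2d(sin α + sin β) = 25.738170; p = √p² = 5.073280; φ = atan2(−cos α − cos β, d + sin α + sin β) − atan2(−2, p) = 0.363416 rad; t = (φ − α) mod 2π = 3.046960 rad, q = (φ − β) mod 2π = 0.636660 rad → L = 3.86·(3.046960 + 5.073280 + 0.636660) = 3.86·8.756900 = 33.801635 m
RSL: p² = d² − 2 + 2cos(α−β) − 2d(sin α + sin β) = 43.297255; p = √p² = 6.580065; φ = atan2(cos α + cos β, d − sin α − sin β) − atan2(2, p) = -0.285481 rad; t = (α − φ) mod 2π = 3.885122 rad, q = (β − φ) mod 2π = 0.012236 rad → L = 3.86·(3.885122 + 6.580065 + 0.012236) = 3.86·10.477423 = 40.442852 m
RLR: c = (6 − d² + 2cos(α−β) + 2d(sin α − sin β))/8 = -4.452488, |c| > 1 → infeasible
LRL: c = (6 − d² + 2cos(α−β) − 2d(sin α − sin β))/8 = -3.921252, |c| > 1 → infeasible
Shortest: LSR with L = 33.801635 m ≈ 33.8016 m

33.8016 m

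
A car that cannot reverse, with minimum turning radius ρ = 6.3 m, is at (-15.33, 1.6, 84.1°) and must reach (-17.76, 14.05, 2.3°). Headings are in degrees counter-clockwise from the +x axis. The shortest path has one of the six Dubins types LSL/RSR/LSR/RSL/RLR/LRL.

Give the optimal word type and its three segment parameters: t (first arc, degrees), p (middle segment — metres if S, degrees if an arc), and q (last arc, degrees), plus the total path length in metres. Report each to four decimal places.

RSL: t = 5.4802°, p = 17.2454 m, q = 283.6802°, L = 49.0402 m

Let ψ = atan2(Δy, Δx) = atan2(12.45, -2.43) = 101.0442° be the start→goal bearing.
Normalize: d = |goal − start| / ρ = 12.684928/6.3 = 2.013481, α = (θ_start − ψ) mod 360° = 343.0558° = 5.987454 rad, β = (θ_goal − ψ) mod 360° = 261.2558° = 4.559774 rad.
Common terms: sin α = -0.291440, cos α = 0.956589, sin β = -0.988377, cos β = -0.152023, cos(α−β) = 0.142629, d² = 4.054104. Work in radians in the unit-radius frame; every candidate has L = ρ·(t + p + q).
LSL: p² = 2 + d² − 2cos(α−β) + 2d(sin α − sin β) = 8.575385; p = √p² = 2.928376; φ = atan2(cos β − cos α, d + sin α − sin β) = -0.388257 rad; t = (φ − α) mod 2π = 6.190660 rad, q = (β − φ) mod 2π = 4.948031 rad → L = 6.3·(6.190660 + 2.928376 + 4.948031) = 6.3·14.067067 = 88.622523 m
RSR: p² = 2 + d² − 2cos(α−β) + 2d(sin β − sin α) = 2.962308; p = √p² = 1.721136; φ = atan2(cos α − cos β, d − sin α + sin β) = 0.699868 rad; t = (α − φ) mod 2π = 5.287586 rad, q = (φ − β) mod 2π = 2.423279 rad → L = 6.3·(5.287586 + 1.721136 + 2.423279) = 6.3·9.432000 = 59.421602 m
LSR: p² = d² − 2 + 2cos(α−β) + 2d(sin α + sin β) = -2.814411 < 0 → infeasible
RSL: p² = d² − 2 + 2cos(α−β) − 2d(sin α + sin β) = 7.493135; p = √p² = 2.737359; φ = atan2(cos α + cos β, d − sin α − sin β) − atan2(2, p) = -0.391379 rad; t = (α − φ) mod 2π = 0.095647 rad, q = (β − φ) mod 2π = 4.951153 rad → L = 6.3·(0.095647 + 2.737359 + 4.951153) = 6.3·7.784159 = 49.040202 m
RLR: c = (6 − d² + 2cos(α−β) + 2d(sin α − sin β))/8 = 0.629711; p = 2π − arccos c = 5.393571 rad; φ = atan2(cos α − cos β, d − sin α + sin β) = 0.699868 rad; t = (α − φ + p/2) mod 2π = 1.701186 rad, q = (α − β − t + p) mod 2π = 5.120064 rad → L = 6.3·(1.701186 + 5.393571 + 5.120064) = 6.3·12.214821 = 76.953371 m
LRL: c = (6 − d² + 2cos(α−β) − 2d(sin α − sin β))/8 = -0.071923; p = 2π − arccos c = 4.640404 rad; φ = atan2(cos β − cos α, d + sin α − sin β) = -0.388257 rad; t = (φ − α + p/2) mod 2π = 2.227677 rad, q = (β − α − t + p) mod 2π = 0.985048 rad → L = 6.3·(2.227677 + 4.640404 + 0.985048) = 6.3·7.853128 = 49.474707 m
Shortest: RSL with L = 49.040202 m ≈ 49.0402 m
Convert RSL to answer units (arcs ×180/π): t = 0.095647·180/π = 5.4802°, p = ρ·p = 6.3·2.737359 = 17.2454 m, q = 4.951153·180/π = 283.6802°, L = 49.0402 m.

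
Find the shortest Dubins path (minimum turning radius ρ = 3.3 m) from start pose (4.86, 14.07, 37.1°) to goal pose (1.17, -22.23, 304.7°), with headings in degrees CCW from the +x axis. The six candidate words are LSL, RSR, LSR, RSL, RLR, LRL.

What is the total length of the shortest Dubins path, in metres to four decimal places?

Let ψ = atan2(Δy, Δx) = atan2(-36.30, -3.69) = -95.8043° be the start→goal bearing.
Normalize: d = |goal − start| / ρ = 36.487068/3.3 = 11.056687, α = (θ_start − ψ) mod 360° = 132.9043° = 2.319618 rad, β = (θ_goal − ψ) mod 360° = 40.5043° = 0.706934 rad.
Common terms: sin α = 0.732491, cos α = -0.680776, sin β = 0.649506, cos β = 0.760357, cos(α−β) = -0.041876, d² = 122.250331. Work in radians in the unit-radius frame; every candidate has L = ρ·(t + p + q).
LSL: p² = 2 + d² − 2cos(α−β) + 2d(sin α − sin β) = 126.169173; p = √p² = 11.232505; φ = atan2(cos β − cos α, d + sin α − sin β) = 0.128655 rad; t = (φ − α) mod 2π = 4.092222 rad, q = (β − φ) mod 2π = 0.578279 rad → L = 3.3·(4.092222 + 11.232505 + 0.578279) = 3.3·15.903006 = 52.479921 m
RSR: p² = 2 + d² − 2cos(α−β) + 2d(sin β − sin α) = 122.498990; p = √p² = 11.067926; φ = atan2(cos α − cos β, d − sin α + sin β) = -0.130579 rad; t = (α − φ) mod 2π = 2.450197 rad, q = (φ − β) mod 2π = 5.445672 rad → L = 3.3·(2.450197 + 11.067926 + 5.445672) = 3.3·18.963796 = 62.580526 m
LSR: p² = d² − 2 + 2cos(α−β) + 2d(sin α + sin β) = 150.727196; p = √p² = 12.277100; φ = atan2(−cos α − cos β, d + sin α + sin β) − atan2(−2, p) = 0.155089 rad; t = (φ − α) mod 2π = 4.118656 rad, q = (φ − β) mod 2π = 5.731340 rad → L = 3.3·(4.118656 + 12.277100 + 5.731340) = 3.3·22.127096 = 73.019416 m
RSL: p² = d² − 2 + 2cos(α−β) − 2d(sin α + sin β) = 89.605963; p = √p² = 9.466043; φ = atan2(cos α + cos β, d − sin α − sin β) − atan2(2, p) = -0.199994 rad; t = (α − φ) mod 2π = 2.519612 rad, q = (β − φ) mod 2π = 0.906928 rad → L = 3.3·(2.519612 + 9.466043 + 0.906928) = 3.3·12.892583 = 42.545523 m
RLR: c = (6 − d² + 2cos(α−β) + 2d(sin α − sin β))/8 = -14.312374, |c| > 1 → infeasible
LRL: c = (6 − d² + 2cos(α−β) − 2d(sin α − sin β))/8 = -14.771147, |c| > 1 → infeasible
Shortest: RSL with L = 42.545523 m ≈ 42.5455 m

42.5455 m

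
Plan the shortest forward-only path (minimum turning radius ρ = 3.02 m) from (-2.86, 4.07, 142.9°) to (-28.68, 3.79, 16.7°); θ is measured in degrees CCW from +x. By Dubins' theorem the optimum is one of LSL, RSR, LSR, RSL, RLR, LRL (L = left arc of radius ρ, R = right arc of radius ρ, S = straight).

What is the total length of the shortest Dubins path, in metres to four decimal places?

Let ψ = atan2(Δy, Δx) = atan2(-0.28, -25.82) = -179.3787° be the start→goal bearing.
Normalize: d = |goal − start| / ρ = 25.821518/3.02 = 8.550172, α = (θ_start − ψ) mod 360° = 322.2787° = 5.624824 rad, β = (θ_goal − ψ) mod 360° = 196.0787° = 3.422219 rad.
Common terms: sin α = -0.611821, cos α = 0.790996, sin β = -0.276957, cos β = -0.960882, cos(α−β) = -0.590606, d² = 73.105434. Work in radians in the unit-radius frame; every candidate has L = ρ·(t + p + q).
LSL: p² = 2 + d² − 2cos(α−β) + 2d(sin α − sin β) = 70.560357; p = √p² = 8.400021; φ = atan2(cos β − cos α, d + sin α − sin β) = -0.210099 rad; t = (φ − α) mod 2π = 0.448262 rad, q = (β − φ) mod 2π = 3.632317 rad → L = 3.02·(0.448262 + 8.400021 + 3.632317) = 3.02·12.480601 = 37.691415 m
RSR: p² = 2 + d² − 2cos(α−β) + 2d(sin β − sin α) = 82.012934; p = √p² = 9.056099; φ = atan2(cos α − cos β, d − sin α + sin β) = 0.194675 rad; t = (α − φ) mod 2π = 5.430150 rad, q = (φ − β) mod 2π = 3.055641 rad → L = 3.02·(5.430150 + 9.056099 + 3.055641) = 3.02·17.541890 = 52.976508 m
LSR: p² = d² − 2 + 2cos(α−β) + 2d(sin α + sin β) = 54.725804; p = √p² = 7.397689; φ = atan2(−cos α − cos β, d + sin α + sin β) − atan2(−2, p) = 0.286213 rad; t = (φ − α) mod 2π = 0.944574 rad, q = (φ − β) mod 2π = 3.147180 rad → L = 3.02·(0.944574 + 7.397689 + 3.147180) = 3.02·11.489443 = 34.698117 m
RSL: p² = d² − 2 + 2cos(α−β) − 2d(sin α + sin β) = 85.122641; p = √p² = 9.226193; φ = atan2(cos α + cos β, d − sin α − sin β) − atan2(2, p) = -0.231468 rad; t = (α − φ) mod 2π = 5.856292 rad, q = (β − φ) mod 2π = 3.653687 rad → L = 3.02·(5.856292 + 9.226193 + 3.653687) = 3.02·18.736172 = 56.583239 m
RLR: c = (6 − d² + 2cos(α−β) + 2d(sin α − sin β))/8 = -9.251617, |c| > 1 → infeasible
LRL: c = (6 − d² + 2cos(α−β) − 2d(sin α − sin β))/8 = -7.820045, |c| > 1 → infeasible
Shortest: LSR with L = 34.698117 m ≈ 34.6981 m

34.6981 m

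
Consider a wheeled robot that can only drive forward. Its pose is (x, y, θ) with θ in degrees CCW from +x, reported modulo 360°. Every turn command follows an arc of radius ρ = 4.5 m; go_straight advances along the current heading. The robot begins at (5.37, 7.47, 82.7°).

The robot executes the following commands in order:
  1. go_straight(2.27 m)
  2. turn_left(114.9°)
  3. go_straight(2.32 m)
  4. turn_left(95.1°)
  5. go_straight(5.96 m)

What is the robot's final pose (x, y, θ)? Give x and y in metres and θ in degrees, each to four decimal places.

(-2.8679, 2.3570, 292.7000°)

set_pose: (x, y, θ) = (5.3700, 7.4700, 82.7000°), ρ = 4.5
go_straight(2.27): x += 2.27·cos θ, y += 2.27·sin θ → (5.6584, 9.7216, 82.7000°)
turn_left(114.9°): centre at ρ to the left, rotate +114.9° → (-0.1658, 14.5827, 197.6000°)
go_straight(2.32): x += 2.32·cos θ, y += 2.32·sin θ → (-2.3772, 13.8813, 197.6000°)
turn_left(95.1°): centre at ρ to the left, rotate +95.1° → (-5.1679, 7.8553, 292.7000°)
go_straight(5.96): x += 5.96·cos θ, y += 5.96·sin θ → (-2.8679, 2.3570, 292.7000°)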